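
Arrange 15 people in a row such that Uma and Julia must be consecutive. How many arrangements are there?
Treat the 2 as one block: (15-2+1)! × 2! = 87178291200 × 2 = 174356582400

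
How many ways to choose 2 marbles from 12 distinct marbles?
C(12,2) = 12!/(2!×10!) = 66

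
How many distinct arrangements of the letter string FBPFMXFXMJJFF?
13! / (1! × 2! × 2! × 1! × 5! × 2!) = 6486480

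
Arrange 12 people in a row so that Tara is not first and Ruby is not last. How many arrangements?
By inclusion-exclusion: 12! - 2×(12-1)! + (12-2)! = 479001600 - 79833600 + 3628800 = 402796800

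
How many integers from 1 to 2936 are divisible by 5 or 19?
⌊2936/5⌋ + ⌊2936/19⌋ - ⌊2936/95⌋ = 587 + 154 - 30 = 711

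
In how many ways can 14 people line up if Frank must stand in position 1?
Fix one position: (14-1)! = 6227020800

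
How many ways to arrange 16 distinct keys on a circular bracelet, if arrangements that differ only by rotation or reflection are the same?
(16-1)!/2 = 1307674368000/2 = 653837184000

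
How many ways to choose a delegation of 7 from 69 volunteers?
C(69,7) = 69!/(7!×62!) = 1078897248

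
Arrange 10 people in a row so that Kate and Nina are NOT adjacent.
Total - adjacent = 10! - (10-1)!×2 = 3628800 - 725760 = 2903040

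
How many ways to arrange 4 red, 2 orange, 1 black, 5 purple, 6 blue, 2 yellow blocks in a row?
20! / (4! × 2! × 1! × 5! × 6! × 2!) = 293318625600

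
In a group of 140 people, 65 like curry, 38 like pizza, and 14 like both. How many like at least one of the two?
|A∪B| = |A| + |B| - |A∩B| = 65 + 38 - 14 = 89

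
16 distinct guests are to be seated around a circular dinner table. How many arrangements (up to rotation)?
Circular: fix one position, arrange the rest. (16-1)! = 1307674368000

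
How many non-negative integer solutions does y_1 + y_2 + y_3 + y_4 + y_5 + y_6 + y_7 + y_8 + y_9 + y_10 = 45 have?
C(45+10-1, 10-1) = C(54, 9) = 5317936260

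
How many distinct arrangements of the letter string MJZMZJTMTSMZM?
13! / (5! × 3! × 2! × 1! × 2!) = 2162160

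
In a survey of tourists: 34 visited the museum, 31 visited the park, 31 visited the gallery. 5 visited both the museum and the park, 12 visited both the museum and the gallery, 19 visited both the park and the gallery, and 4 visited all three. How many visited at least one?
|A∪B∪C| = 34+31+31-5-12-19+4 = 64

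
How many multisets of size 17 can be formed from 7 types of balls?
C(17+7-1, 7-1) = C(23, 6) = 100947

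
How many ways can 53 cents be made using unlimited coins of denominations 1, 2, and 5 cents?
Coefficient of x^53 in 1/(1-x^1) · 1/(1-x^2) · 1/(1-x^5). Case on j = number of 5-cent coins (j = 0..10); remainder r = 53 - 5j is made from {1,2} in ⌊r/2⌋+1 ways. r = 53, 48, 43, 38, 33, 28, 23, 18, 13, 8, 3 → 27 + 25 + 22 + 20 + 17 + 15 + 12 + 10 + 7 + 5 + 2 = 162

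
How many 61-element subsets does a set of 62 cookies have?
C(62,61) = 62!/(61!×1!) = 62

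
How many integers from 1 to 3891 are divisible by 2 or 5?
⌊3891/2⌋ + ⌊3891/5⌋ - ⌊3891/10⌋ = 1945 + 778 - 389 = 2334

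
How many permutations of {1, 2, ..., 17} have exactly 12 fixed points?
Choose the 12 fixed points C(17,12) = 6188, derange the rest: !5 = Σ_{j=0}^{5} (-1)^j·5!/j! = 120 - 120 + 60 - 20 + 5 - 1 = 44. Product = 6188 × 44 = 272272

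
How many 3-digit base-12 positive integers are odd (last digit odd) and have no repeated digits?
Last∈{1,3,5,7,9,11}. Last=0: 0. Last nonzero: 6×10×P(10,1) = 600. Total = 600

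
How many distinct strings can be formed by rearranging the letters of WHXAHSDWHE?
10! / (1! × 3! × 1! × 2! × 1! × 1! × 1!) = 302400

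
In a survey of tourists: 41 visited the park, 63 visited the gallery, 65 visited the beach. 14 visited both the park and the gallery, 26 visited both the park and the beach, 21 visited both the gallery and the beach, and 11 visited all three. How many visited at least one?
|A∪B∪C| = 41+63+65-14-26-21+11 = 119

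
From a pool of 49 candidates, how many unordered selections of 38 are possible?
C(49,38) = 49!/(38!×11!) = 29135916264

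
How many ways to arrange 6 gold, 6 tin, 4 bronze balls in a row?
16! / (6! × 6! × 4!) = 1681680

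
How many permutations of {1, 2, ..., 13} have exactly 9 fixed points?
Choose the 9 fixed points C(13,9) = 715, derange the rest: !4 = Σ_{j=0}^{4} (-1)^j·4!/j! = 24 - 24 + 12 - 4 + 1 = 9. Product = 715 × 9 = 6435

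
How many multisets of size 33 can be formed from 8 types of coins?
C(33+8-1, 8-1) = C(40, 7) = 18643560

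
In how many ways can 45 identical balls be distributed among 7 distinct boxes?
C(45+7-1, 7-1) = C(51, 6) = 18009460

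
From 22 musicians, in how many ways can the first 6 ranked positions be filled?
P(22,6) = 22!/(22-6)! = 53721360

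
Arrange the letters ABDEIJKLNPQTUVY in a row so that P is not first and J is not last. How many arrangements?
By inclusion-exclusion: 15! - 2×(15-1)! + (15-2)! = 1307674368000 - 174356582400 + 6227020800 = 1139544806400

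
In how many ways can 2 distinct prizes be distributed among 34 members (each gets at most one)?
P(34,2) = 34!/(34-2)! = 1122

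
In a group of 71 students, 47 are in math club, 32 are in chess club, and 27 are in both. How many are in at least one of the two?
|A∪B| = |A| + |B| - |A∩B| = 47 + 32 - 27 = 52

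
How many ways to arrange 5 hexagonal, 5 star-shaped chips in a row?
10! / (5! × 5!) = 252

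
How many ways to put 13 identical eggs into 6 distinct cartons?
C(13+6-1, 6-1) = C(18, 5) = 8568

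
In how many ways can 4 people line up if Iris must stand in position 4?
Fix one position: (4-1)! = 6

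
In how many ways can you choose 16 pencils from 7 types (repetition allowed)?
C(16+7-1, 7-1) = C(22, 6) = 74613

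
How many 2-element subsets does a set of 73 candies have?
C(73,2) = 73!/(2!×71!) = 2628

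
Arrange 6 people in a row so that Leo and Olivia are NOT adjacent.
Total - adjacent = 6! - (6-1)!×2 = 720 - 240 = 480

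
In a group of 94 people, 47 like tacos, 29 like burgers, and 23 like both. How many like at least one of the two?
|A∪B| = |A| + |B| - |A∩B| = 47 + 29 - 23 = 53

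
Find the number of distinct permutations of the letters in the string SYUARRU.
7! / (1! × 2! × 2! × 1! × 1!) = 1260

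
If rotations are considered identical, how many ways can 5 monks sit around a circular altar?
Circular: fix one position, arrange the rest. (5-1)! = 24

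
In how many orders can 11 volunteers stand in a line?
11! = 39916800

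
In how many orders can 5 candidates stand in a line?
5! = 120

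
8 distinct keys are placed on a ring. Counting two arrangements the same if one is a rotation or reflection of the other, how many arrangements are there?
(8-1)!/2 = 5040/2 = 2520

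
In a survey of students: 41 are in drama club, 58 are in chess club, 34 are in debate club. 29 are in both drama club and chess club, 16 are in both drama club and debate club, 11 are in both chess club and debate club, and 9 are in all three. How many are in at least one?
|A∪B∪C| = 41+58+34-29-16-11+9 = 86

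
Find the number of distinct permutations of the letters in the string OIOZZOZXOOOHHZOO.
16! / (1! × 4! × 1! × 8! × 2!) = 10810800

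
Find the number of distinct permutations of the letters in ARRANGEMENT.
11! / (2! × 2! × 2! × 1! × 2! × 1! × 1!) = 2494800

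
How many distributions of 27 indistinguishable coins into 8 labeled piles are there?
C(27+8-1, 8-1) = C(34, 7) = 5379616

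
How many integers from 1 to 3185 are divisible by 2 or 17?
⌊3185/2⌋ + ⌊3185/17⌋ - ⌊3185/34⌋ = 1592 + 187 - 93 = 1686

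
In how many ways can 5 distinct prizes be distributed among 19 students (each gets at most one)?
P(19,5) = 19!/(19-5)! = 1395360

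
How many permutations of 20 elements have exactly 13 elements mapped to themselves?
Choose the 13 fixed points C(20,13) = 77520, derange the rest: !7 = Σ_{j=0}^{7} (-1)^j·7!/j! = 5040 - 5040 + 2520 - 840 + 210 - 42 + 7 - 1 = 1854. Product = 77520 × 1854 = 143722080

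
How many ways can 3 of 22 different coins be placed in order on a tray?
P(22,3) = 22!/(22-3)! = 9240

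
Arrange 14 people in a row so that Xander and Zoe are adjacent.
Treat as block: (14-1)! × 2! = 6227020800 × 2 = 12454041600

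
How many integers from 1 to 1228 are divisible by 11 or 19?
⌊1228/11⌋ + ⌊1228/19⌋ - ⌊1228/209⌋ = 111 + 64 - 5 = 170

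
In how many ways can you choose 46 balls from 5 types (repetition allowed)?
C(46+5-1, 5-1) = C(50, 4) = 230300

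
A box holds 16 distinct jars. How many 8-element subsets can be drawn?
C(16,8) = 16!/(8!×8!) = 12870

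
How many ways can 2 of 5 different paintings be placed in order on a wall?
P(5,2) = 5!/(5-2)! = 20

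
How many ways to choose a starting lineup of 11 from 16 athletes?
C(16,11) = 16!/(11!×5!) = 4368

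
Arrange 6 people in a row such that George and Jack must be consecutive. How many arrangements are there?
Treat the 2 as one block: (6-2+1)! × 2! = 120 × 2 = 240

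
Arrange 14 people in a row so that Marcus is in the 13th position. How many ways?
Fix one position: (14-1)! = 6227020800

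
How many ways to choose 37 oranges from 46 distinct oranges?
C(46,37) = 46!/(37!×9!) = 1101716330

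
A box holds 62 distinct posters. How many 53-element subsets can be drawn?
C(62,53) = 62!/(53!×9!) = 20286591270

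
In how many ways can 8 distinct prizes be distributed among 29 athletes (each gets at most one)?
P(29,8) = 29!/(29-8)! = 173059286400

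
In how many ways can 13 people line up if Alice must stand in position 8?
Fix one position: (13-1)! = 479001600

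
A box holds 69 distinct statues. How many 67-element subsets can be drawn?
C(69,67) = 69!/(67!×2!) = 2346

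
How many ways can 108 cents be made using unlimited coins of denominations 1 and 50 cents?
Coefficient of x^108 in 1/(1-x^1) · 1/(1-x^50). Use j coins of 50 for j = 0..⌊108/50⌋ = 2, the rest in 1s: 2 + 1 = 3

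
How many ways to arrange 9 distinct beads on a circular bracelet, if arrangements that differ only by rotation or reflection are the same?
(9-1)!/2 = 40320/2 = 20160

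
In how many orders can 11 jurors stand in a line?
11! = 39916800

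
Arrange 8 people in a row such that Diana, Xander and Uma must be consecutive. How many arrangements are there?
Treat the 3 as one block: (8-3+1)! × 3! = 720 × 6 = 4320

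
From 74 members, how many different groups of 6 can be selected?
C(74,6) = 74!/(6!×68!) = 185250786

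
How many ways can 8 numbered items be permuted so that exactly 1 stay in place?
Choose the 1 fixed point C(8,1) = 8, derange the rest: !7 = Σ_{j=0}^{7} (-1)^j·7!/j! = 5040 - 5040 + 2520 - 840 + 210 - 42 + 7 - 1 = 1854. Product = 8 × 1854 = 14832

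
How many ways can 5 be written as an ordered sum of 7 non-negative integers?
C(5+7-1, 7-1) = C(11, 6) = 462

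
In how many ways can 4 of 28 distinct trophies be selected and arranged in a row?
P(28,4) = 28!/(28-4)! = 491400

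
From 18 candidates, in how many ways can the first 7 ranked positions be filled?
P(18,7) = 18!/(18-7)! = 160392960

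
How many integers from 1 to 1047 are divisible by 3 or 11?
⌊1047/3⌋ + ⌊1047/11⌋ - ⌊1047/33⌋ = 349 + 95 - 31 = 413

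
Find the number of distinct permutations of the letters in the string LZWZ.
4! / (1! × 2! × 1!) = 12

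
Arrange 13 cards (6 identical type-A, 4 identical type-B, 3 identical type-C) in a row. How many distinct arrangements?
13! / (6! × 4! × 3!) = 60060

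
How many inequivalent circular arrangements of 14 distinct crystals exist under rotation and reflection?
(14-1)!/2 = 6227020800/2 = 3113510400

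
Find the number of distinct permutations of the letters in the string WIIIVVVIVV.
10! / (5! × 4! × 1!) = 1260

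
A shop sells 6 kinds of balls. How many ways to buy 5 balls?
C(5+6-1, 6-1) = C(10, 5) = 252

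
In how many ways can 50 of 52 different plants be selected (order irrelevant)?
C(52,50) = 52!/(50!×2!) = 1326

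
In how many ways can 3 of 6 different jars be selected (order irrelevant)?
C(6,3) = 6!/(3!×3!) = 20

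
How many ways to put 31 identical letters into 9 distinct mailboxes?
C(31+9-1, 9-1) = C(39, 8) = 61523748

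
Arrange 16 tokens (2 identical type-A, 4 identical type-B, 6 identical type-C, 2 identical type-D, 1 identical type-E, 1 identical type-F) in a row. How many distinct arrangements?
16! / (2! × 4! × 6! × 2! × 1! × 1!) = 302702400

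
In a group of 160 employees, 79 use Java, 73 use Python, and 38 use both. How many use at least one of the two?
|A∪B| = |A| + |B| - |A∩B| = 79 + 73 - 38 = 114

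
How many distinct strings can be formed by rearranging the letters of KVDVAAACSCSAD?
13! / (2! × 2! × 4! × 2! × 1! × 2!) = 16216200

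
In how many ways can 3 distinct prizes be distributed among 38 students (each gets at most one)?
P(38,3) = 38!/(38-3)! = 50616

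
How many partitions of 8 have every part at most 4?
Let r_j(i) = number of partitions of i into parts ≤ j, for i = 0..8. r_1(i) = 1 for all i; r_j(i) = r_{j-1}(i) + r_j(i-j). Rows j = 2..4: ≤2: 1 1 2 2 3 3 4 4 5; ≤3: 1 1 2 3 4 5 7 8 10; ≤4: 1 1 2 3 5 6 9 11 15. r_4(8) = 15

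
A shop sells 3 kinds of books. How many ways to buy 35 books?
C(35+3-1, 3-1) = C(37, 2) = 666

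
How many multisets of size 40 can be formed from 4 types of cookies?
C(40+4-1, 4-1) = C(43, 3) = 12341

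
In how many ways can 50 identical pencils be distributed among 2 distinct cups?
C(50+2-1, 2-1) = C(51, 1) = 51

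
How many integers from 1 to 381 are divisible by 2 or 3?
⌊381/2⌋ + ⌊381/3⌋ - ⌊381/6⌋ = 190 + 127 - 63 = 254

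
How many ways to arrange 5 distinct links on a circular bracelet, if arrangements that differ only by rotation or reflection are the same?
(5-1)!/2 = 24/2 = 12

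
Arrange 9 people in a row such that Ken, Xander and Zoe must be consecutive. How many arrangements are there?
Treat the 3 as one block: (9-3+1)! × 3! = 5040 × 6 = 30240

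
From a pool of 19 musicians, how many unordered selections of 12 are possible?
C(19,12) = 19!/(12!×7!) = 50388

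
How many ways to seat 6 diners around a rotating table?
Circular: fix one position, arrange the rest. (6-1)! = 120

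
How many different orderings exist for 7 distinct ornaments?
7! = 5040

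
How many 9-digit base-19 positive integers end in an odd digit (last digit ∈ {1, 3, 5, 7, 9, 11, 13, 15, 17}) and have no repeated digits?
Last∈{1,3,5,7,9,11,13,15,17}. Last=0: 0. Last nonzero: 9×17×P(17,7) = 14996741760. Total = 14996741760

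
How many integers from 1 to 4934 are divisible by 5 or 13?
⌊4934/5⌋ + ⌊4934/13⌋ - ⌊4934/65⌋ = 986 + 379 - 75 = 1290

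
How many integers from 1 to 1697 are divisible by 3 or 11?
⌊1697/3⌋ + ⌊1697/11⌋ - ⌊1697/33⌋ = 565 + 154 - 51 = 668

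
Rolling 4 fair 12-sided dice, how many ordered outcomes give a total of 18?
Coefficient of x^18 in (x + x² + ... + x^12)^4. By inclusion-exclusion on dice exceeding 12: Σ_j (-1)^j C(4,j)·C(18-1-12j, 3) = C(4,0)·C(17,3) - C(4,1)·C(5,3) = 1·680 - 4·10 = 640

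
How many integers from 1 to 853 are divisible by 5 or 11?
⌊853/5⌋ + ⌊853/11⌋ - ⌊853/55⌋ = 170 + 77 - 15 = 232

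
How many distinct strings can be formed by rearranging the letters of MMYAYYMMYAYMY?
13! / (2! × 6! × 5!) = 36036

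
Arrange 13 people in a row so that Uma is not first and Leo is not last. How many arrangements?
By inclusion-exclusion: 13! - 2×(13-1)! + (13-2)! = 6227020800 - 958003200 + 39916800 = 5308934400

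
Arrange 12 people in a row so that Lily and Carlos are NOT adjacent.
Total - adjacent = 12! - (12-1)!×2 = 479001600 - 79833600 = 399168000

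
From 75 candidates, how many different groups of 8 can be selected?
C(75,8) = 75!/(8!×67!) = 16871053725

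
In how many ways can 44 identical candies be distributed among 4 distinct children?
C(44+4-1, 4-1) = C(47, 3) = 16215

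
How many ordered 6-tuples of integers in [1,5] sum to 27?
Coefficient of x^27 in (x + x² + ... + x^5)^6. By inclusion-exclusion on dice exceeding 5: Σ_j (-1)^j C(6,j)·C(27-1-5j, 5) = C(6,0)·C(26,5) - C(6,1)·C(21,5) + C(6,2)·C(16,5) - C(6,3)·C(11,5) + C(6,4)·C(6,5) = 1·65780 - 6·20349 + 15·4368 - 20·462 + 15·6 = 56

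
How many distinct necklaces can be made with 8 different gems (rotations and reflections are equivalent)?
(8-1)!/2 = 5040/2 = 2520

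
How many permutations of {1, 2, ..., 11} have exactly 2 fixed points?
Choose the 2 fixed points C(11,2) = 55, derange the rest: !9 = Σ_{j=0}^{9} (-1)^j·9!/j! = 362880 - 362880 + 181440 - 60480 + 15120 - 3024 + 504 - 72 + 9 - 1 = 133496. Product = 55 × 133496 = 7342280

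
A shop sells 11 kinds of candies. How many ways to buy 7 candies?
C(7+11-1, 11-1) = C(17, 10) = 19448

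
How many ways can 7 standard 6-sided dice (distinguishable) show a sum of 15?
Coefficient of x^15 in (x + x² + ... + x^6)^7. By inclusion-exclusion on dice exceeding 6: Σ_j (-1)^j C(7,j)·C(15-1-6j, 6) = C(7,0)·C(14,6) - C(7,1)·C(8,6) = 1·3003 - 7·28 = 2807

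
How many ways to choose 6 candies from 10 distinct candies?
C(10,6) = 10!/(6!×4!) = 210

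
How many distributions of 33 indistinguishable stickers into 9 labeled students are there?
C(33+9-1, 9-1) = C(41, 8) = 95548245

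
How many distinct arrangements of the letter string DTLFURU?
7! / (1! × 1! × 2! × 1! × 1! × 1!) = 2520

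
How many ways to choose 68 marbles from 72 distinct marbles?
C(72,68) = 72!/(68!×4!) = 1028790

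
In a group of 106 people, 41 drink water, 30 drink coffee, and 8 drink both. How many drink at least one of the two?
|A∪B| = |A| + |B| - |A∩B| = 41 + 30 - 8 = 63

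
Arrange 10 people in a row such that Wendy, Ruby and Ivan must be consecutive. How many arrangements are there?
Treat the 3 as one block: (10-3+1)! × 3! = 40320 × 6 = 241920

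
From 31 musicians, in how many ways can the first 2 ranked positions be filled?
P(31,2) = 31!/(31-2)! = 930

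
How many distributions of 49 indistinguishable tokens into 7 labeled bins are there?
C(49+7-1, 7-1) = C(55, 6) = 28989675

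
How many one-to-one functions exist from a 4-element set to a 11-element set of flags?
P(11,4) = 11!/(11-4)! = 7920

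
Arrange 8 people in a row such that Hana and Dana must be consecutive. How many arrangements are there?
Treat the 2 as one block: (8-2+1)! × 2! = 5040 × 2 = 10080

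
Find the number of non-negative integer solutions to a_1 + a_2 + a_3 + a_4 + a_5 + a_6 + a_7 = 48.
C(48+7-1, 7-1) = C(54, 6) = 25827165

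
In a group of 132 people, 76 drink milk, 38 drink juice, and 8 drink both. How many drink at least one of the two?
|A∪B| = |A| + |B| - |A∩B| = 76 + 38 - 8 = 106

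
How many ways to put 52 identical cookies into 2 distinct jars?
C(52+2-1, 2-1) = C(53, 1) = 53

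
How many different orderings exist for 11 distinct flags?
11! = 39916800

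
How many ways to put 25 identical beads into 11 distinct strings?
C(25+11-1, 11-1) = C(35, 10) = 183579396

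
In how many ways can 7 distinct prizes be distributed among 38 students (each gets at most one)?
P(38,7) = 38!/(38-7)! = 63606090240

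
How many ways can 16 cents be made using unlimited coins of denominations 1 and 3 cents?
Coefficient of x^16 in 1/(1-x^1) · 1/(1-x^3). Use j coins of 3 for j = 0..⌊16/3⌋ = 5, the rest in 1s: 5 + 1 = 6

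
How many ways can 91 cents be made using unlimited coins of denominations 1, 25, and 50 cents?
Coefficient of x^91 in 1/(1-x^1) · 1/(1-x^25) · 1/(1-x^50). Case on j = number of 50-cent coins (j = 0..1); remainder r = 91 - 50j is made from {1,25} in ⌊r/25⌋+1 ways. r = 91, 41 → 4 + 2 = 6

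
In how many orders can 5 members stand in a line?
5! = 120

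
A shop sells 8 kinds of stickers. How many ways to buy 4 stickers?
C(4+8-1, 8-1) = C(11, 7) = 330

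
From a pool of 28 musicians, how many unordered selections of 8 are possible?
C(28,8) = 28!/(8!×20!) = 3108105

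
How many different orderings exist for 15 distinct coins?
15! = 1307674368000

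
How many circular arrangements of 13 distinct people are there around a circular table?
Circular: fix one position, arrange the rest. (13-1)! = 479001600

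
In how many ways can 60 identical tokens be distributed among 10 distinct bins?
C(60+10-1, 10-1) = C(69, 9) = 56672074888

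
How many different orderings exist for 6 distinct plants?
6! = 720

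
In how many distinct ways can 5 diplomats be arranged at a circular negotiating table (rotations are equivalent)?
Circular: fix one position, arrange the rest. (5-1)! = 24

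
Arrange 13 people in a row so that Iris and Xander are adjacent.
Treat as block: (13-1)! × 2! = 479001600 × 2 = 958003200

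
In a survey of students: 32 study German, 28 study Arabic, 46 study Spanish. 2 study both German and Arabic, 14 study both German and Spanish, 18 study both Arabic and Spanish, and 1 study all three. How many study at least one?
|A∪B∪C| = 32+28+46-2-14-18+1 = 73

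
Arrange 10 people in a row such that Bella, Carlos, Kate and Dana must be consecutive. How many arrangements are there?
Treat the 4 as one block: (10-4+1)! × 4! = 5040 × 24 = 120960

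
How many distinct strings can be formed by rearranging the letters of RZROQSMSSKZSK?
13! / (2! × 1! × 2! × 4! × 2! × 1! × 1!) = 32432400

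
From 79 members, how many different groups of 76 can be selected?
C(79,76) = 79!/(76!×3!) = 79079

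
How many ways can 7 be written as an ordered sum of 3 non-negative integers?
C(7+3-1, 3-1) = C(9, 2) = 36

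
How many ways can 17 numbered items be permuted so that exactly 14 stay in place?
Choose the 14 fixed points C(17,14) = 680, derange the rest: !3 = Σ_{j=0}^{3} (-1)^j·3!/j! = 6 - 6 + 3 - 1 = 2. Product = 680 × 2 = 1360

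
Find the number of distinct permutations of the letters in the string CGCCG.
5! / (2! × 3!) = 10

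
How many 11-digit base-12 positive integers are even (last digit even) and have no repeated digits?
Last∈{0,2,4,6,8,10}. Last=0: 39916800. Last nonzero: 5×10×P(10,9) = 181440000. Total = 221356800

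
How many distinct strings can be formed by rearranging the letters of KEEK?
4! / (2! × 2!) = 6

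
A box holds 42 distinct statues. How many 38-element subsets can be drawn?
C(42,38) = 42!/(38!×4!) = 111930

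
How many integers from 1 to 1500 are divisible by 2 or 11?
⌊1500/2⌋ + ⌊1500/11⌋ - ⌊1500/22⌋ = 750 + 136 - 68 = 818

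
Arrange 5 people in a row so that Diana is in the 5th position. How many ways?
Fix one position: (5-1)! = 24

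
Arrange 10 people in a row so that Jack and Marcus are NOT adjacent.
Total - adjacent = 10! - (10-1)!×2 = 3628800 - 725760 = 2903040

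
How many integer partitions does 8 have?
Pentagonal recurrence p(n) = p(n-1) + p(n-2) - p(n-5) - p(n-7) + p(n-12) + p(n-15) - ... gives p(0..7) = 1, 1, 2, 3, 5, 7, 11, 15. p(8) = p(7) + p(6) - p(3) - p(1) = 15 + 11 - 3 - 1 = 22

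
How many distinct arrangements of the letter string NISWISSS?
8! / (2! × 4! × 1! × 1!) = 840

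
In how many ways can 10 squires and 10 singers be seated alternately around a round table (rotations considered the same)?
Fix one of the squires: (10-1)! ways for the remaining squires, × 10! ways for the singers = 362880 × 3628800 = 1316818944000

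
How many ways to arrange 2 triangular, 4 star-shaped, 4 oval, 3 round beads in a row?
13! / (2! × 4! × 4! × 3!) = 900900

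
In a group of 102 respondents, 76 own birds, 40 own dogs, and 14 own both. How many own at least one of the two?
|A∪B| = |A| + |B| - |A∩B| = 76 + 40 - 14 = 102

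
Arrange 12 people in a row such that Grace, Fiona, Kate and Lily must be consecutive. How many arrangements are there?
Treat the 4 as one block: (12-4+1)! × 4! = 362880 × 24 = 8709120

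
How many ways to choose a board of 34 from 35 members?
C(35,34) = 35!/(34!×1!) = 35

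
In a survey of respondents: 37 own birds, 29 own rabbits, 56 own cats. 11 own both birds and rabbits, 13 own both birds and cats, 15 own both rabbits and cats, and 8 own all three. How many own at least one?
|A∪B∪C| = 37+29+56-11-13-15+8 = 91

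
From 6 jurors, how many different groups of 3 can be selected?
C(6,3) = 6!/(3!×3!) = 20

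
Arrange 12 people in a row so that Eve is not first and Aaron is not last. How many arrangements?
By inclusion-exclusion: 12! - 2×(12-1)! + (12-2)! = 479001600 - 79833600 + 3628800 = 402796800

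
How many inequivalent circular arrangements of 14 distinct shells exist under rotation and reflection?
(14-1)!/2 = 6227020800/2 = 3113510400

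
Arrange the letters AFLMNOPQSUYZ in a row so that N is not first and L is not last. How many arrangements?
By inclusion-exclusion: 12! - 2×(12-1)! + (12-2)! = 479001600 - 79833600 + 3628800 = 402796800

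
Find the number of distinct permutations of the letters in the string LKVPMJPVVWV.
11! / (1! × 1! × 1! × 2! × 1! × 1! × 4!) = 831600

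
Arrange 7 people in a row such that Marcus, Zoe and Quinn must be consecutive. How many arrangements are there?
Treat the 3 as one block: (7-3+1)! × 3! = 120 × 6 = 720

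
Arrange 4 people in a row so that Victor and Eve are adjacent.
Treat as block: (4-1)! × 2! = 6 × 2 = 12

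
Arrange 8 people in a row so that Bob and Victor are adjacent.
Treat as block: (8-1)! × 2! = 5040 × 2 = 10080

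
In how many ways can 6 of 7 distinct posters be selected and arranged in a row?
P(7,6) = 7!/(7-6)! = 5040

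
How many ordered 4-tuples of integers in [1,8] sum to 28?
Coefficient of x^28 in (x + x² + ... + x^8)^4. By inclusion-exclusion on dice exceeding 8: Σ_j (-1)^j C(4,j)·C(28-1-8j, 3) = C(4,0)·C(27,3) - C(4,1)·C(19,3) + C(4,2)·C(11,3) - C(4,3)·C(3,3) = 1·2925 - 4·969 + 6·165 - 4·1 = 35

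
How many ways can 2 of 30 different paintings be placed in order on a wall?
P(30,2) = 30!/(30-2)! = 870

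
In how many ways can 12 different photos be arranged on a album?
12! = 479001600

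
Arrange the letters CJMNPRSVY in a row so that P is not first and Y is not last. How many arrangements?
By inclusion-exclusion: 9! - 2×(9-1)! + (9-2)! = 362880 - 80640 + 5040 = 287280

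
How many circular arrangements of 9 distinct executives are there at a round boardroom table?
Circular: fix one position, arrange the rest. (9-1)! = 40320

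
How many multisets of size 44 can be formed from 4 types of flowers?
C(44+4-1, 4-1) = C(47, 3) = 16215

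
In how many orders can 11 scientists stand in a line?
11! = 39916800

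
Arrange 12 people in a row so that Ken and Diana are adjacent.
Treat as block: (12-1)! × 2! = 39916800 × 2 = 79833600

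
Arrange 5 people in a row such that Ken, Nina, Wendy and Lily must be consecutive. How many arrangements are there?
Treat the 4 as one block: (5-4+1)! × 4! = 2 × 24 = 48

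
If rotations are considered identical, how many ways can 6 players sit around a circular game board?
Circular: fix one position, arrange the rest. (6-1)! = 120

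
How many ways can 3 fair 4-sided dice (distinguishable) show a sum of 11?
Coefficient of x^11 in (x + x² + ... + x^4)^3. By inclusion-exclusion on dice exceeding 4: Σ_j (-1)^j C(3,j)·C(11-1-4j, 2) = C(3,0)·C(10,2) - C(3,1)·C(6,2) + C(3,2)·C(2,2) = 1·45 - 3·15 + 3·1 = 3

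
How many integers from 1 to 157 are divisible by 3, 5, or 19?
⌊157/3⌋+⌊157/5⌋+⌊157/19⌋ - ⌊157/15⌋-⌊157/57⌋-⌊157/95⌋ + ⌊157/285⌋ = 52+31+8 - 10-2-1 + 0 = 78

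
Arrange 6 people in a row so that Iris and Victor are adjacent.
Treat as block: (6-1)! × 2! = 120 × 2 = 240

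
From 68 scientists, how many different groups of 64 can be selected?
C(68,64) = 68!/(64!×4!) = 814385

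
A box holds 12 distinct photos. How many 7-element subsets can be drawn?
C(12,7) = 12!/(7!×5!) = 792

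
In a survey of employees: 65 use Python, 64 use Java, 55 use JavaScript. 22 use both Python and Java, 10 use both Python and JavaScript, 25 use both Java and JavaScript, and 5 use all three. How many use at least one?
|A∪B∪C| = 65+64+55-22-10-25+5 = 132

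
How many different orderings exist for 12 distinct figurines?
12! = 479001600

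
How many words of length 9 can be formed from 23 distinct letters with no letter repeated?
P(23,9) = 23!/(23-9)! = 296541907200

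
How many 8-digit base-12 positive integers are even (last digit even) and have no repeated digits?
Last∈{0,2,4,6,8,10}. Last=0: 1663200. Last nonzero: 5×10×P(10,6) = 7560000. Total = 9223200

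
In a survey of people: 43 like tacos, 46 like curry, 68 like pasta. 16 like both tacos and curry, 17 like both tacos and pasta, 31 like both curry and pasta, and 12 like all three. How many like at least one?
|A∪B∪C| = 43+46+68-16-17-31+12 = 105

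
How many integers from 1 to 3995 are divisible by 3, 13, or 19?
⌊3995/3⌋+⌊3995/13⌋+⌊3995/19⌋ - ⌊3995/39⌋-⌊3995/57⌋-⌊3995/247⌋ + ⌊3995/741⌋ = 1331+307+210 - 102-70-16 + 5 = 1665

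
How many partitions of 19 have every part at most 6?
Let r_j(i) = number of partitions of i into parts ≤ j, for i = 0..19. r_1(i) = 1 for all i; r_j(i) = r_{j-1}(i) + r_j(i-j). Rows j = 2..6: ≤2: 1 1 2 2 3 3 4 4 5 5 6 6 7 7 8 8 9 9 10 10; ≤3: 1 1 2 3 4 5 7 8 10 12 14 16 19 21 24 27 30 33 37 40; ≤4: 1 1 2 3 5 6 9 11 15 18 23 27 34 39 47 54 64 72 84 94; ≤5: 1 1 2 3 5 7 10 13 18 23 30 37 47 57 70 84 101 119 141 164; ≤6: 1 1 2 3 5 7 11 14 20 26 35 44 58 71 90 110 136 163 199 235. r_6(19) = 235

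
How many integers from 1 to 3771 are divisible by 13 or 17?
⌊3771/13⌋ + ⌊3771/17⌋ - ⌊3771/221⌋ = 290 + 221 - 17 = 494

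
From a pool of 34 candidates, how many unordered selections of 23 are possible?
C(34,23) = 34!/(23!×11!) = 286097760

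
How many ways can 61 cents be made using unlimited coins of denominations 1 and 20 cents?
Coefficient of x^61 in 1/(1-x^1) · 1/(1-x^20). Use j coins of 20 for j = 0..⌊61/20⌋ = 3, the rest in 1s: 3 + 1 = 4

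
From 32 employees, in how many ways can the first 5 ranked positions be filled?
P(32,5) = 32!/(32-5)! = 24165120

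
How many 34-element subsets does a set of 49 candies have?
C(49,34) = 49!/(34!×15!) = 1575580702584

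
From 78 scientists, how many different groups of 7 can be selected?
C(78,7) = 78!/(7!×71!) = 2641902120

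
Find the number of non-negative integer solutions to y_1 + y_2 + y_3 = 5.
C(5+3-1, 3-1) = C(7, 2) = 21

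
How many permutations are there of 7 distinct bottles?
7! = 5040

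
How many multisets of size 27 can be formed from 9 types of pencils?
C(27+9-1, 9-1) = C(35, 8) = 23535820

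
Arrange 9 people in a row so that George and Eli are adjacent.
Treat as block: (9-1)! × 2! = 40320 × 2 = 80640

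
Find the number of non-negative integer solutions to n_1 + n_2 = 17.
C(17+2-1, 2-1) = C(18, 1) = 18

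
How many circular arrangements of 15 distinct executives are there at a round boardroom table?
Circular: fix one position, arrange the rest. (15-1)! = 87178291200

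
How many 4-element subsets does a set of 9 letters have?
C(9,4) = 9!/(4!×5!) = 126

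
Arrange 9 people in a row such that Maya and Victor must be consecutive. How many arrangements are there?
Treat the 2 as one block: (9-2+1)! × 2! = 40320 × 2 = 80640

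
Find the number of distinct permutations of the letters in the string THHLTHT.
7! / (3! × 1! × 3!) = 140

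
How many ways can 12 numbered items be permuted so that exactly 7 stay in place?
Choose the 7 fixed points C(12,7) = 792, derange the rest: !5 = Σ_{j=0}^{5} (-1)^j·5!/j! = 120 - 120 + 60 - 20 + 5 - 1 = 44. Product = 792 × 44 = 34848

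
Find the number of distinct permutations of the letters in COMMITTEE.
9! / (1! × 1! × 2! × 1! × 2! × 2!) = 45360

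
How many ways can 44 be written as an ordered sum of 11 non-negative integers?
C(44+11-1, 11-1) = C(54, 10) = 23930713170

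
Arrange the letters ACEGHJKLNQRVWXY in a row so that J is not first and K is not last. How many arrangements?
By inclusion-exclusion: 15! - 2×(15-1)! + (15-2)! = 1307674368000 - 174356582400 + 6227020800 = 1139544806400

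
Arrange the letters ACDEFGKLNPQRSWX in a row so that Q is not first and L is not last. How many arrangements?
By inclusion-exclusion: 15! - 2×(15-1)! + (15-2)! = 1307674368000 - 174356582400 + 6227020800 = 1139544806400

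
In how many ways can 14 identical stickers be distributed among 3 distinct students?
C(14+3-1, 3-1) = C(16, 2) = 120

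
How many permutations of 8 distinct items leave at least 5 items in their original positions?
Exactly j fixed points: C(8,j)·!(8-j); sum over j ≥ 5 (derangement numbers via !m = (m-1)·(!(m-1) + !(m-2)): !0..!3 = 1, 0, 1, 2). Σ_{j=5}^{8} C(8,j)·!(8-j) = C(8,5)·!3 + C(8,6)·!2 + C(8,7)·!1 + C(8,8)·!0 = 56·2 + 28·1 + 8·0 + 1·1 = 141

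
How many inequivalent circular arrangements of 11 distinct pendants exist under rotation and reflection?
(11-1)!/2 = 3628800/2 = 1814400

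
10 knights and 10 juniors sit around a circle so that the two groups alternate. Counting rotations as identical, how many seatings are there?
Fix one of the knights: (10-1)! ways for the remaining knights, × 10! ways for the juniors = 362880 × 3628800 = 1316818944000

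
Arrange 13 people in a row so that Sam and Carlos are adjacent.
Treat as block: (13-1)! × 2! = 479001600 × 2 = 958003200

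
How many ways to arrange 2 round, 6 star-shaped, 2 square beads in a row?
10! / (2! × 6! × 2!) = 1260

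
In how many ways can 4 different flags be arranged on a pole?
4! = 24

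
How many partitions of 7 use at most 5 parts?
By conjugation, equals partitions of 7 into parts ≤ 5. Let r_j(i) = number of partitions of i into parts ≤ j, for i = 0..7. r_1(i) = 1 for all i; r_j(i) = r_{j-1}(i) + r_j(i-j). Rows j = 2..5: ≤2: 1 1 2 2 3 3 4 4; ≤3: 1 1 2 3 4 5 7 8; ≤4: 1 1 2 3 5 6 9 11; ≤5: 1 1 2 3 5 7 10 13. r_5(7) = 13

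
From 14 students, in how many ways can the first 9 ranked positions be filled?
P(14,9) = 14!/(14-9)! = 726485760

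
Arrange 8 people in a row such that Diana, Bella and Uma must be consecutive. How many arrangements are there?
Treat the 3 as one block: (8-3+1)! × 3! = 720 × 6 = 4320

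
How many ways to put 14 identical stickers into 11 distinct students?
C(14+11-1, 11-1) = C(24, 10) = 1961256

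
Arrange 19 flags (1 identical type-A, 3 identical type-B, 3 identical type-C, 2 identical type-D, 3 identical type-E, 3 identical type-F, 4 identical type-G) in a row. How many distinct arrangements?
19! / (1! × 3! × 3! × 2! × 3! × 3! × 4!) = 1955457504000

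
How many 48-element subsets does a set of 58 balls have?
C(58,48) = 58!/(48!×10!) = 52179482355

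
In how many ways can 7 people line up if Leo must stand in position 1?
Fix one position: (7-1)! = 720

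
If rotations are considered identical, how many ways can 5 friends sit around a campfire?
Circular: fix one position, arrange the rest. (5-1)! = 24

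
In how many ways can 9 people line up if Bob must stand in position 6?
Fix one position: (9-1)! = 40320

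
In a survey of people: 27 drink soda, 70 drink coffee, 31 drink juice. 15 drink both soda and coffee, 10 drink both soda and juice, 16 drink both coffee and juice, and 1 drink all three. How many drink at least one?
|A∪B∪C| = 27+70+31-15-10-16+1 = 88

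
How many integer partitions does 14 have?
Pentagonal recurrence p(n) = p(n-1) + p(n-2) - p(n-5) - p(n-7) + p(n-12) + p(n-15) - ... gives p(0..13) = 1, 1, 2, 3, 5, 7, 11, 15, 22, 30, 42, 56, 77, 101. p(14) = p(13) + p(12) - p(9) - p(7) + p(2) = 101 + 77 - 30 - 15 + 2 = 135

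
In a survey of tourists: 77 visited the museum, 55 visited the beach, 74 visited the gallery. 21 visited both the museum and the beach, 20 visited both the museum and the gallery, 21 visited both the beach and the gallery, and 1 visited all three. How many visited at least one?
|A∪B∪C| = 77+55+74-21-20-21+1 = 145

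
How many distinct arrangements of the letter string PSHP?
4! / (1! × 2! × 1!) = 12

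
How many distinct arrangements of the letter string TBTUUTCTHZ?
10! / (4! × 2! × 1! × 1! × 1! × 1!) = 75600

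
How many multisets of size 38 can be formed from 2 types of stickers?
C(38+2-1, 2-1) = C(39, 1) = 39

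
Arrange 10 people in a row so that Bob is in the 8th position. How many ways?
Fix one position: (10-1)! = 362880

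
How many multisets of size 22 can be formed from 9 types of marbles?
C(22+9-1, 9-1) = C(30, 8) = 5852925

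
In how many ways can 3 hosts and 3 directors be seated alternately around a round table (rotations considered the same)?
Fix one of the hosts: (3-1)! ways for the remaining hosts, × 3! ways for the directors = 2 × 6 = 12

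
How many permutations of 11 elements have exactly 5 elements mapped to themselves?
Choose the 5 fixed points C(11,5) = 462, derange the rest: !6 = Σ_{j=0}^{6} (-1)^j·6!/j! = 720 - 720 + 360 - 120 + 30 - 6 + 1 = 265. Product = 462 × 265 = 122430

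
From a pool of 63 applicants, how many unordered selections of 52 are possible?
C(63,52) = 63!/(52!×11!) = 615790256823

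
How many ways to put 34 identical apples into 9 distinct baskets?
C(34+9-1, 9-1) = C(42, 8) = 118030185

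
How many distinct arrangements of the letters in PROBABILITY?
11! / (1! × 1! × 1! × 2! × 1! × 2! × 1! × 1! × 1!) = 9979200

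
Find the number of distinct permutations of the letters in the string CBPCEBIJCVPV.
12! / (2! × 3! × 1! × 2! × 1! × 1! × 2!) = 9979200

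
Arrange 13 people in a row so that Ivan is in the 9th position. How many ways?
Fix one position: (13-1)! = 479001600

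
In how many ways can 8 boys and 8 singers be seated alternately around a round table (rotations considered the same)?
Fix one of the boys: (8-1)! ways for the remaining boys, × 8! ways for the singers = 5040 × 40320 = 203212800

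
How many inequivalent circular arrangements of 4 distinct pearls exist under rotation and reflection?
(4-1)!/2 = 6/2 = 3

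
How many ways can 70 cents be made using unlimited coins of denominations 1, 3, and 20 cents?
Coefficient of x^70 in 1/(1-x^1) · 1/(1-x^3) · 1/(1-x^20). Case on j = number of 20-cent coins (j = 0..3); remainder r = 70 - 20j is made from {1,3} in ⌊r/3⌋+1 ways. r = 70, 50, 30, 10 → 24 + 17 + 11 + 4 = 56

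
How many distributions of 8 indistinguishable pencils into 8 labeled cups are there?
C(8+8-1, 8-1) = C(15, 7) = 6435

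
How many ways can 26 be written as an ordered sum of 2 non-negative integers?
C(26+2-1, 2-1) = C(27, 1) = 27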